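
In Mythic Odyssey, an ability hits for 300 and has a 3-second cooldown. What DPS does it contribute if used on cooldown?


DPS = damage / cooldown
= 300 / 3
= 100.00

100.00 DPS


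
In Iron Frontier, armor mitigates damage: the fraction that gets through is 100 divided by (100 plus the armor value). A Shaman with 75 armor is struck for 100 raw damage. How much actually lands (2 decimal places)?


actual = 100 * 100 / (100 + 75)
= 100 * 100 / 175
= 10000 / 175
= 57.14

57.14 damage


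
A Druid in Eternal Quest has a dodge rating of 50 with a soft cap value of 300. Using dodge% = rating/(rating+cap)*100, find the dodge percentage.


dodge% = 50 / (50 + 300) * 100
= 50 / 350 * 100
= 0.142857 * 100
= 14.29%

14.29%


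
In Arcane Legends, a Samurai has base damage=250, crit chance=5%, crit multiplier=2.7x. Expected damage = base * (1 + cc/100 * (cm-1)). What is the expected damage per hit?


E[dmg] = base * (1 + crit_chance * (crit_mult - 1))
cc as decimal = 5/100 = 0.05
cm - 1 = 2.7 - 1 = 1.7
Bonus factor = 0.05 * 1.7 = 0.085
Total multiplier = 1 + 0.085 = 1.085
Expected damage = 250 * 1.085 = 271.25

271.25 damage


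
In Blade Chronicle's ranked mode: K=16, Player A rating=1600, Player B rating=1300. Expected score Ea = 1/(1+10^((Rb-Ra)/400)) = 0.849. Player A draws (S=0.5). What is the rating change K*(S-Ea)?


Elo update: delta = K * (S - Ea), where S = 0.5 (draws)
S - Ea = 0.5 - 0.849 = -0.349
Rating change = 16 * -0.349
= -5.58

-5.58 rating points


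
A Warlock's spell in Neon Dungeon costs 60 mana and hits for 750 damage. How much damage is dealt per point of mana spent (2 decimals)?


Efficiency = damage / mana
= 750 / 60
= 12.50

12.50 dmg/mana


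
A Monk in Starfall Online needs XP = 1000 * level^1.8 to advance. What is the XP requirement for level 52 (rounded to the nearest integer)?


XP = 1000 * level^1.8
Substitute level = 52:
XP = 1000 * 52^1.8
= 1000 * 1226.8911
= 1226891

1226891 XP


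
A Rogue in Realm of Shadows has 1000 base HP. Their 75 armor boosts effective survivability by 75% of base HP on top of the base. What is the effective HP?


EHP = 1000 * (1 + 75/100)
= 1000 * (1 + 0.75)
= 1000 * 1.75
= 1750.0

1750.0 EHP


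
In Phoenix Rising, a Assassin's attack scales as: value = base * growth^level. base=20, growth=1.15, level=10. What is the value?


value = base * growth^level
= 20 * 1.15^10
= 20 * 4.045558
= 80.91

80.91 attack


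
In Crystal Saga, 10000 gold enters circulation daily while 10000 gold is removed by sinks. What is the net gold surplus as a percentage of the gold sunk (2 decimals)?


Net gold = 10000 - 10000 = 0
Inflation rate = net / sunk * 100 = 0 / 10000 * 100
= 0.0 * 100
= 0.00%

0.00%


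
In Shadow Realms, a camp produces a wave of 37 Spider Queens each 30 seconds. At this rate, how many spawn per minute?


Spawns per minute = count * (60 / interval)
= 37 * (60 / 30)
= 37 * 2.0
= 74.0

74.0 per minute


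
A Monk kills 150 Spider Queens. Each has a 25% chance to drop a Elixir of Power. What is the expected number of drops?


Expected drops = kills * (drop_rate / 100)
= 150 * (25 / 100)
= 150 * 0.25
= 37.5

37.5 drops


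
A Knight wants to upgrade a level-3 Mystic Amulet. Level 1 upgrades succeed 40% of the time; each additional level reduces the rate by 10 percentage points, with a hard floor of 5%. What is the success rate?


raw_rate = 40 - 10 * (3 - 1)
= 40 - 10 * 2
= 40 - 20
= 20
Apply floor: max(20, 5) = 20%

20%


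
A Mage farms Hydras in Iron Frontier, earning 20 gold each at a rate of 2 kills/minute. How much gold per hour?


Gold per minute = 20 * 2 = 40
Gold per hour = 40 * 60 = 2400

2400 gold/hour


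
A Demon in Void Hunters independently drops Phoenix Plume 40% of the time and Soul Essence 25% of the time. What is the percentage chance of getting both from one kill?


For independent events, P(both) = P(A) * P(B)
= 40% * 25%
= 1000 / 100 %
= 10.0%

10.0%


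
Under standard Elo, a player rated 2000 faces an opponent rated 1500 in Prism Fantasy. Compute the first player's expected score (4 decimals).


Elo expected score: Ea = 1/(1 + 10^((Rb-Ra)/400))
Rb - Ra = 1500 - 2000 = -500
(Rb-Ra)/400 = -500/400 = -1.25
10^-1.25 = 0.056234
Ea = 1/(1 + 0.056234) = 1/1.056234 = 0.9468

0.9468


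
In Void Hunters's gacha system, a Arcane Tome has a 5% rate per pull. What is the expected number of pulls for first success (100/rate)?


Expected pulls for a geometric distribution = 1/p = 100 / rate%
= 100 / 5
= 20.0

20.0 pulls


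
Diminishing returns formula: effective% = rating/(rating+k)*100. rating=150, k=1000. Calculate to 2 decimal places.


effective% = rating / (rating + k) * 100
= 150 / (150 + 1000) * 100
= 150 / 1150 * 100
= 0.130435 * 100
= 13.04%

13.04%


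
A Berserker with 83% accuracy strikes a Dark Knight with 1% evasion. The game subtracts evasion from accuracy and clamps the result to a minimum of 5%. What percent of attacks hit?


accuracy - evasion = 83 - 1 = 82
Apply floor: max(82, 5) = 82
Hit chance = 82%

82%


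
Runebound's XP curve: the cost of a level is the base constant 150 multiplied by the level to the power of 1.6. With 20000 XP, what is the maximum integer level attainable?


XP = 150 * level^1.6, so level = (XP / 150)^(1/1.6)
= (20000 / 150)^(1/1.6)
= 133.3333^0.625
= 21.2856
Floor: level = 21

level 21


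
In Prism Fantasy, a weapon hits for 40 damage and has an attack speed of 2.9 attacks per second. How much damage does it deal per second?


DPS = damage * attack_speed
= 40 * 2.9
= 116.0

116.0 DPS


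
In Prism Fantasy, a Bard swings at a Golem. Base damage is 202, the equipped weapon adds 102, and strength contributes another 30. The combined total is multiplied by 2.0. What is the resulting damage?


Sum base + weapon + str = 202 + 102 + 30 = 334
Multiply by 2.0:
334 * 2.0 = 668.0

668.0 damage


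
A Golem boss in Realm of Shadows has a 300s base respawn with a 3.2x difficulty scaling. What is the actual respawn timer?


Respawn time = base * multiplier
= 300 * 3.2
= 960.0 seconds

960.0 seconds


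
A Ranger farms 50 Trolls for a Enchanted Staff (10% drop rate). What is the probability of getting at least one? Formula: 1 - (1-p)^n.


P(at least one) = 1 - P(none) = 1 - (1-p)^n
p = 10/100 = 0.1
1 - p = 0.9
(1 - p)^50 = 0.9^50 = 0.005154
P(at least one) = 1 - 0.005154 = 0.9948

0.9948


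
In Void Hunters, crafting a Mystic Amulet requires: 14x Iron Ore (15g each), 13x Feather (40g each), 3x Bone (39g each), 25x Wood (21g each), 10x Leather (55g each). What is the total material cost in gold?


Cost breakdown:
  Iron Ore: 14 * 15 = 210
  Feather: 13 * 40 = 520
  Bone: 3 * 39 = 117
  Wood: 25 * 21 = 525
  Leather: 10 * 55 = 550
Total = 210 + 520 + 117 + 525 + 550 = 1922

1922 gold


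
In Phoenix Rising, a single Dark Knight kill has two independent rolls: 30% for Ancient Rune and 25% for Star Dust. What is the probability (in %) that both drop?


For independent events, P(both) = P(A) * P(B)
= 30% * 25%
= 750 / 100 %
= 7.5%

7.5%


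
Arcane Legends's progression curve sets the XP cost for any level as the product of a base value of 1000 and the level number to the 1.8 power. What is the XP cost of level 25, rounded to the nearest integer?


XP = 1000 * level^1.8
Substitute level = 25:
XP = 1000 * 25^1.8
= 1000 * 328.316
= 328316

328316 XP


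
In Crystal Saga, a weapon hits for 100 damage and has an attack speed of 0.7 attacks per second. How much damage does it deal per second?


DPS = damage * attack_speed
= 100 * 0.7
= 70.0

70.0 DPS


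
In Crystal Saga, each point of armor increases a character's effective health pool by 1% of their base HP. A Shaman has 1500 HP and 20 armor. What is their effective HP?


EHP = 1500 * (1 + 20/100)
= 1500 * (1 + 0.2)
= 1500 * 1.2
= 1800.0

1800.0 EHP


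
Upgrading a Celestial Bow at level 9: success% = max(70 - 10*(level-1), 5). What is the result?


raw_rate = 70 - 10 * (9 - 1)
= 70 - 10 * 8
= 70 - 80
= -10
Apply floor: max(-10, 5) = 5%

5%


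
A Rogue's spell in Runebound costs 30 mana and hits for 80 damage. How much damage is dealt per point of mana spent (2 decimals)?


Efficiency = damage / mana
= 80 / 30
= 2.67

2.67 dmg/mana


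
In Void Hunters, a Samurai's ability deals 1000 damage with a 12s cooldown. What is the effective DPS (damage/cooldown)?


DPS = damage / cooldown
= 1000 / 12
= 83.33

83.33 DPS


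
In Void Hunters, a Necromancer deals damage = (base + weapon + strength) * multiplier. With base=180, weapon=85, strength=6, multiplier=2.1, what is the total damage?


Sum base + weapon + str = 180 + 85 + 6 = 271
Multiply by 2.1:
271 * 2.1 = 569.1

569.1 damage


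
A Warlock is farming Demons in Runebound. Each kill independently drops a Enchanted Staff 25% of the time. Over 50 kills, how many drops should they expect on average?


Expected drops = kills * (drop_rate / 100)
= 50 * (25 / 100)
= 50 * 0.25
= 12.5

12.5 drops


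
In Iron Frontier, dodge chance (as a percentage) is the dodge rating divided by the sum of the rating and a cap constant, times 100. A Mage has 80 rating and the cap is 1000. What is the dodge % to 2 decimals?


dodge% = 80 / (80 + 1000) * 100
= 80 / 1080 * 100
= 0.074074 * 100
= 7.41%

7.41%


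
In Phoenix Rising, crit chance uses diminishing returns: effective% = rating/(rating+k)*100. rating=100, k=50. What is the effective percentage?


effective% = rating / (rating + k) * 100
= 100 / (100 + 50) * 100
= 100 / 150 * 100
= 0.666667 * 100
= 66.67%

66.67%


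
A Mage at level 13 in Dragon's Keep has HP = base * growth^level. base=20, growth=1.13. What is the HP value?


value = base * growth^level
= 20 * 1.13^13
= 20 * 4.898011
= 97.96

97.96 HP


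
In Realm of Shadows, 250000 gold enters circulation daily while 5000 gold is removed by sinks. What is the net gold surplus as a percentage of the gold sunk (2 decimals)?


Net gold = 250000 - 5000 = 245000
Inflation rate = net / sunk * 100 = 245000 / 5000 * 100
= 49.0 * 100
= 4900.00%

4900.00%


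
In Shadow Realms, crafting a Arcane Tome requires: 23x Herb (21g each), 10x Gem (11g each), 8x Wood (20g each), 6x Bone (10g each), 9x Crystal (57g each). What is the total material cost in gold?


Cost breakdown:
  Herb: 23 * 21 = 483
  Gem: 10 * 11 = 110
  Wood: 8 * 20 = 160
  Bone: 6 * 10 = 60
  Crystal: 9 * 57 = 513
Total = 483 + 110 + 160 + 60 + 513 = 1326

1326 gold


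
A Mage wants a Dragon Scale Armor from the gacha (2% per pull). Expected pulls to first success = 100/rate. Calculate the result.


Expected pulls for a geometric distribution = 1/p = 100 / rate%
= 100 / 2
= 50.0

50.0 pulls


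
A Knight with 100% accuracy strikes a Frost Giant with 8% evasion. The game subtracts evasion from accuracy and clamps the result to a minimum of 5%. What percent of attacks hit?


accuracy - evasion = 100 - 8 = 92
Apply floor: max(92, 5) = 92
Hit chance = 92%

92%


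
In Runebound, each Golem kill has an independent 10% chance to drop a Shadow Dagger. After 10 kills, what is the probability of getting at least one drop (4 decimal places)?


P(at least one) = 1 - P(none) = 1 - (1-p)^n
p = 10/100 = 0.1
1 - p = 0.9
(1 - p)^10 = 0.9^10 = 0.348678
P(at least one) = 1 - 0.348678 = 0.6513

0.6513


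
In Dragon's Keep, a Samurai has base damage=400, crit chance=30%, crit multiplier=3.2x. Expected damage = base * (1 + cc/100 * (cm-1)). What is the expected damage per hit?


E[dmg] = base * (1 + crit_chance * (crit_mult - 1))
cc as decimal = 30/100 = 0.3
cm - 1 = 3.2 - 1 = 2.2
Bonus factor = 0.3 * 2.2 = 0.66
Total multiplier = 1 + 0.66 = 1.66
Expected damage = 400 * 1.66 = 664.00

664.00 damage


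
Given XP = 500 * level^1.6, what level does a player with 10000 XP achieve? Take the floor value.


XP = 500 * level^1.6, so level = (XP / 500)^(1/1.6)
= (10000 / 500)^(1/1.6)
= 20.0^0.625
= 6.5034
Floor: level = 6

level 6


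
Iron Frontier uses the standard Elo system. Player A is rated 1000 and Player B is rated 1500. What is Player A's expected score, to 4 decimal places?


Elo expected score: Ea = 1/(1 + 10^((Rb-Ra)/400))
Rb - Ra = 1500 - 1000 = 500
(Rb-Ra)/400 = 500/400 = 1.25
10^1.25 = 17.782794
Ea = 1/(1 + 17.782794) = 1/18.782794 = 0.0532

0.0532


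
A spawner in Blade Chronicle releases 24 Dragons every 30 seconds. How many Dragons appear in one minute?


Spawns per minute = count * (60 / interval)
= 24 * (60 / 30)
= 24 * 2.0
= 48.0

48.0 per minute


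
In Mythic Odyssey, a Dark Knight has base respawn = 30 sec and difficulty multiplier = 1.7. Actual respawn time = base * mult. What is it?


Respawn time = base * multiplier
= 30 * 1.7
= 51.0 seconds

51.0 seconds


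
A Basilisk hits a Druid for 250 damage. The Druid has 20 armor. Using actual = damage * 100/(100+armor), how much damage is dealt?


actual = 250 * 100 / (100 + 20)
= 250 * 100 / 120
= 25000 / 120
= 208.33

208.33 damage


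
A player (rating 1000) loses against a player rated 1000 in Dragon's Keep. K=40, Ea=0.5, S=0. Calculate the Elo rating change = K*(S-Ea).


Elo update: delta = K * (S - Ea), where S = 0 (loses)
S - Ea = 0 - 0.5 = -0.5
Rating change = 40 * -0.5
= -20.00

-20.00 rating points


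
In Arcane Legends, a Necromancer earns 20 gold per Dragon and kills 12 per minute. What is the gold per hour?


Gold per minute = 20 * 12 = 240
Gold per hour = 240 * 60 = 14400

14400 gold/hour


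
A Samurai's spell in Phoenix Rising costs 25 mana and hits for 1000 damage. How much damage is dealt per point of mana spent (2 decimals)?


Efficiency = damage / mana
= 1000 / 25
= 40.00

40.00 dmg/mana


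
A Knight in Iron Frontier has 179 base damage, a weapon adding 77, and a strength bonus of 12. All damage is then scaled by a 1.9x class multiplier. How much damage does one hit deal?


Sum base + weapon + str = 179 + 77 + 12 = 268
Multiply by 1.9:
268 * 1.9 = 509.2

509.2 damage


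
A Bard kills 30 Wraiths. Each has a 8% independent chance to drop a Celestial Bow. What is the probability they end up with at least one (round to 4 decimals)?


P(at least one) = 1 - P(none) = 1 - (1-p)^n
p = 8/100 = 0.08
1 - p = 0.92
(1 - p)^30 = 0.92^30 = 0.081966
P(at least one) = 1 - 0.081966 = 0.9180

0.9180


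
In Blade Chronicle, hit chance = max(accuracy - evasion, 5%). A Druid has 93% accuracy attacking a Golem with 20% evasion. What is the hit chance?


accuracy - evasion = 93 - 20 = 73
Apply floor: max(73, 5) = 73
Hit chance = 73%

73%


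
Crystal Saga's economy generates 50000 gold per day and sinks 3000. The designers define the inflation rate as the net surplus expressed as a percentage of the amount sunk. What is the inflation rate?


Net gold = 50000 - 3000 = 47000
Inflation rate = net / sunk * 100 = 47000 / 3000 * 100
= 15.666667 * 100
= 1566.67%

1566.67%


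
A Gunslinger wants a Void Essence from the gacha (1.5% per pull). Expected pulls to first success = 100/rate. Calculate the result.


Expected pulls for a geometric distribution = 1/p = 100 / rate%
= 100 / 1.5
= 66.67

66.67 pulls


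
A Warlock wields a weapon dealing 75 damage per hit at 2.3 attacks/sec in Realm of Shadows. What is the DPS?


DPS = damage * attack_speed
= 75 * 2.3
= 172.5

172.5 DPS


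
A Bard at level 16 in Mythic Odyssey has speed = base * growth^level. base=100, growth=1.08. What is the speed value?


value = base * growth^level
= 100 * 1.08^16
= 100 * 3.425943
= 342.59

342.59 speed


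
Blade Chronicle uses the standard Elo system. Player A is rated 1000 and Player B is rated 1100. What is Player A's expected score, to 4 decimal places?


Elo expected score: Ea = 1/(1 + 10^((Rb-Ra)/400))
Rb - Ra = 1100 - 1000 = 100
(Rb-Ra)/400 = 100/400 = 0.25
10^0.25 = 1.778279
Ea = 1/(1 + 1.778279) = 1/2.778279 = 0.3599

0.3599


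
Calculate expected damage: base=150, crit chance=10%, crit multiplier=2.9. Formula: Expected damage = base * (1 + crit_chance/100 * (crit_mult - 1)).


E[dmg] = base * (1 + crit_chance * (crit_mult - 1))
cc as decimal = 10/100 = 0.1
cm - 1 = 2.9 - 1 = 1.9
Bonus factor = 0.1 * 1.9 = 0.19
Total multiplier = 1 + 0.19 = 1.19
Expected damage = 150 * 1.19 = 178.50

178.50 damage


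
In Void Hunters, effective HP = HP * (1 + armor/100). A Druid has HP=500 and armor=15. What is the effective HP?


EHP = 500 * (1 + 15/100)
= 500 * (1 + 0.15)
= 500 * 1.15
= 575.0

575.0 EHP


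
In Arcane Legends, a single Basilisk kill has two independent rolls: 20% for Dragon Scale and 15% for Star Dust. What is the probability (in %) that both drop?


For independent events, P(both) = P(A) * P(B)
= 20% * 15%
= 300 / 100 %
= 3.0%

3.0%


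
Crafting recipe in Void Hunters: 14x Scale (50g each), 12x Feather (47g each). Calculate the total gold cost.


Cost breakdown:
  Scale: 14 * 50 = 700
  Feather: 12 * 47 = 564
Total = 700 + 564 = 1264

1264 gold


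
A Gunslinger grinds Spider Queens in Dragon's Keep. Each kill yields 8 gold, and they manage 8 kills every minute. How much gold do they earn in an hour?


Gold per minute = 8 * 8 = 64
Gold per hour = 64 * 60 = 3840

3840 gold/hour


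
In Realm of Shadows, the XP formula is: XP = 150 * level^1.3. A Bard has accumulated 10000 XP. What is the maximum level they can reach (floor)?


XP = 150 * level^1.3, so level = (XP / 150)^(1/1.3)
= (10000 / 150)^(1/1.3)
= 66.6667^0.7692
= 25.2934
Floor: level = 25

level 25


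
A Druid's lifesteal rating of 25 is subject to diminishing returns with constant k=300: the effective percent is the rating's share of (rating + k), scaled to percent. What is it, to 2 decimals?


effective% = rating / (rating + k) * 100
= 25 / (25 + 300) * 100
= 25 / 325 * 100
= 0.076923 * 100
= 7.69%

7.69%


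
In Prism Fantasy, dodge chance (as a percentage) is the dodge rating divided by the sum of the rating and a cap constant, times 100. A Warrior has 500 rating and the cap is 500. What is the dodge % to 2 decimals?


dodge% = 500 / (500 + 500) * 100
= 500 / 1000 * 100
= 0.5 * 100
= 50.00%

50.00%


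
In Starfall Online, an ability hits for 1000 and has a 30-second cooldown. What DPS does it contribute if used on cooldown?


DPS = damage / cooldown
= 1000 / 30
= 33.33

33.33 DPS


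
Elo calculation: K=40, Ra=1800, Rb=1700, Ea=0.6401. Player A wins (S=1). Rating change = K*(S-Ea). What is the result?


Elo update: delta = K * (S - Ea), where S = 1 (wins)
S - Ea = 1 - 0.6401 = 0.3599
Rating change = 40 * 0.3599
= 14.40

14.40 rating points


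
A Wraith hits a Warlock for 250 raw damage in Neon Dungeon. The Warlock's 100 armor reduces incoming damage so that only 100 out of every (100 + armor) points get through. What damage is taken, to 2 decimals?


actual = 250 * 100 / (100 + 100)
= 250 * 100 / 200
= 25000 / 200
= 125.00

125.00 damage


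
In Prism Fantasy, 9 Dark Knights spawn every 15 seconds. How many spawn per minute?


Spawns per minute = count * (60 / interval)
= 9 * (60 / 15)
= 9 * 4.0
= 36.0

36.0 per minute


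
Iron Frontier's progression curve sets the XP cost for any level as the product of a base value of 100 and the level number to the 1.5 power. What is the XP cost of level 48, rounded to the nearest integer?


XP = 100 * level^1.5
Substitute level = 48:
XP = 100 * 48^1.5
= 100 * 332.5538
= 33255

33255 XP


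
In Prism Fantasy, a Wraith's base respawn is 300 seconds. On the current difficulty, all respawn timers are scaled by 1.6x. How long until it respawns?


Respawn time = base * multiplier
= 300 * 1.6
= 480.0 seconds

480.0 seconds


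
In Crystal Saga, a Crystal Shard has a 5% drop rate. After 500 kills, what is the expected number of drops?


Expected drops = kills * (drop_rate / 100)
= 500 * (5 / 100)
= 500 * 0.05
= 25.0

25.0 drops


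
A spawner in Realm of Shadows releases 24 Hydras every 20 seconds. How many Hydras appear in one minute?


Spawns per minute = count * (60 / interval)
= 24 * (60 / 20)
= 24 * 3.0
= 72.0

72.0 per minute


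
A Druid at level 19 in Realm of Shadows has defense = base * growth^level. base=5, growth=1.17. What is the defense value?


value = base * growth^level
= 5 * 1.17^19
= 5 * 19.748375
= 98.74

98.74 defense


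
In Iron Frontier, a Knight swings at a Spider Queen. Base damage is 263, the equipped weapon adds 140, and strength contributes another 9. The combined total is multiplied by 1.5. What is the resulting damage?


Sum base + weapon + str = 263 + 140 + 9 = 412
Multiply by 1.5:
412 * 1.5 = 618.0

618.0 damage


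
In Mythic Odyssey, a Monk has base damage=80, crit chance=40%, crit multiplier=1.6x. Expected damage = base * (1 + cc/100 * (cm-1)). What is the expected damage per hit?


E[dmg] = base * (1 + crit_chance * (crit_mult - 1))
cc as decimal = 40/100 = 0.4
cm - 1 = 1.6 - 1 = 0.6
Bonus factor = 0.4 * 0.6 = 0.24
Total multiplier = 1 + 0.24 = 1.24
Expected damage = 80 * 1.24 = 99.20

99.20 damage


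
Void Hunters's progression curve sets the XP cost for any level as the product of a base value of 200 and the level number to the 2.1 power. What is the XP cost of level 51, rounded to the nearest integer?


XP = 200 * level^2.1
Substitute level = 51:
XP = 200 * 51^2.1
= 200 * 3853.8727
= 770775

770775 XP


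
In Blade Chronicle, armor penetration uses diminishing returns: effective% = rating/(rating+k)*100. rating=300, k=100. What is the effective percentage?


effective% = rating / (rating + k) * 100
= 300 / (300 + 100) * 100
= 300 / 400 * 100
= 0.75 * 100
= 75.00%

75.00%


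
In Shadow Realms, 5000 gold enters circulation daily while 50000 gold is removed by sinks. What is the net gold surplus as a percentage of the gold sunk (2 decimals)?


Net gold = 5000 - 50000 = -45000
Inflation rate = net / sunk * 100 = -45000 / 50000 * 100
= -0.9 * 100
= -90.00%

-90.00%


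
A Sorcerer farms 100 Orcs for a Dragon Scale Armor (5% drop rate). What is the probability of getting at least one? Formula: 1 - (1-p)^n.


P(at least one) = 1 - P(none) = 1 - (1-p)^n
p = 5/100 = 0.05
1 - p = 0.95
(1 - p)^100 = 0.95^100 = 0.005921
P(at least one) = 1 - 0.005921 = 0.9941

0.9941


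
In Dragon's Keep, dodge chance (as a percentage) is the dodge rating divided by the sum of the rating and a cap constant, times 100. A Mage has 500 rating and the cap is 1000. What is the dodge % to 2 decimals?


dodge% = 500 / (500 + 1000) * 100
= 500 / 1500 * 100
= 0.333333 * 100
= 33.33%

33.33%


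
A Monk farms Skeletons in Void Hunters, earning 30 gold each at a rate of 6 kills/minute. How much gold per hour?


Gold per minute = 30 * 6 = 180
Gold per hour = 180 * 60 = 10800

10800 gold/hour


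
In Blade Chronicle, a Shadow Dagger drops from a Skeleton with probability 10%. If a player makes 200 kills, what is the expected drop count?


Expected drops = kills * (drop_rate / 100)
= 200 * (10 / 100)
= 200 * 0.1
= 20.0

20.0 drops


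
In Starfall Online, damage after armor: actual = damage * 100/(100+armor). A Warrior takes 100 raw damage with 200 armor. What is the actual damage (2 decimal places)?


actual = 100 * 100 / (100 + 200)
= 100 * 100 / 300
= 10000 / 300
= 33.33

33.33 damage


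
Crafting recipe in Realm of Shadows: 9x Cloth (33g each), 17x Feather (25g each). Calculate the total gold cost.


Cost breakdown:
  Cloth: 9 * 33 = 297
  Feather: 17 * 25 = 425
Total = 297 + 425 = 722

722 gold


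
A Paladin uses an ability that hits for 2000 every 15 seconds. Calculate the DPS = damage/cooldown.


DPS = damage / cooldown
= 2000 / 15
= 133.33

133.33 DPS


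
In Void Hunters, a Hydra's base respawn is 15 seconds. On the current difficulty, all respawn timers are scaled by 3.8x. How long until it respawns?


Respawn time = base * multiplier
= 15 * 3.8
= 57.0 seconds

57.0 seconds


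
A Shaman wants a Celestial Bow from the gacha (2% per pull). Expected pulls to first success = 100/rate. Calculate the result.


Expected pulls for a geometric distribution = 1/p = 100 / rate%
= 100 / 2
= 50.0

50.0 pulls


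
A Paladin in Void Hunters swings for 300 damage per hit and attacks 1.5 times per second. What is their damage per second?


DPS = damage * attack_speed
= 300 * 1.5
= 450.0

450.0 DPS


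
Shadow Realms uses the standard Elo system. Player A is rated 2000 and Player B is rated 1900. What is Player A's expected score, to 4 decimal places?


Elo expected score: Ea = 1/(1 + 10^((Rb-Ra)/400))
Rb - Ra = 1900 - 2000 = -100
(Rb-Ra)/400 = -100/400 = -0.25
10^-0.25 = 0.562341
Ea = 1/(1 + 0.562341) = 1/1.562341 = 0.6401

0.6401


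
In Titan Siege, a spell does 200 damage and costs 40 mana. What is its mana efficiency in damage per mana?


Efficiency = damage / mana
= 200 / 40
= 5.00

5.00 dmg/mana


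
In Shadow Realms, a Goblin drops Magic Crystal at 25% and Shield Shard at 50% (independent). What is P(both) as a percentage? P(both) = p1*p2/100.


For independent events, P(both) = P(A) * P(B)
= 25% * 50%
= 1250 / 100 %
= 12.5%

12.5%


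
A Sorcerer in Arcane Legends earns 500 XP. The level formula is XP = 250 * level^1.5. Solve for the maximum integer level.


XP = 250 * level^1.5, so level = (XP / 250)^(1/1.5)
= (500 / 250)^(1/1.5)
= 2.0^0.6667
= 1.5874
Floor: level = 1

level 1


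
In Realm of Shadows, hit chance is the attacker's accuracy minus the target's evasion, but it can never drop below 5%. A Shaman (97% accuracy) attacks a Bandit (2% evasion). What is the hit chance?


accuracy - evasion = 97 - 2 = 95
Apply floor: max(95, 5) = 95
Hit chance = 95%

95%


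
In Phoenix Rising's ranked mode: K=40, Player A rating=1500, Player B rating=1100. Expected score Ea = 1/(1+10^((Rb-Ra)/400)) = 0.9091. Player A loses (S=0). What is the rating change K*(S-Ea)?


Elo update: delta = K * (S - Ea), where S = 0 (loses)
S - Ea = 0 - 0.9091 = -0.9091
Rating change = 40 * -0.9091
= -36.36

-36.36 rating points


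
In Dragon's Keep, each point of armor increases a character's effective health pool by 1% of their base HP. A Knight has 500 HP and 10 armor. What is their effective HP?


EHP = 500 * (1 + 10/100)
= 500 * (1 + 0.1)
= 500 * 1.1
= 550.0

550.0 EHP


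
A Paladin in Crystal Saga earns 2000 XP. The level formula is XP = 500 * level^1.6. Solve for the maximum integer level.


XP = 500 * level^1.6, so level = (XP / 500)^(1/1.6)
= (2000 / 500)^(1/1.6)
= 4.0^0.625
= 2.3784
Floor: level = 2

level 2


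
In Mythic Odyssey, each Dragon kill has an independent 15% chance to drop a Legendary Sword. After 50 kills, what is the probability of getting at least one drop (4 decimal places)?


P(at least one) = 1 - P(none) = 1 - (1-p)^n
p = 15/100 = 0.15
1 - p = 0.85
(1 - p)^50 = 0.85^50 = 0.000296
P(at least one) = 1 - 0.000296 = 0.9997

0.9997


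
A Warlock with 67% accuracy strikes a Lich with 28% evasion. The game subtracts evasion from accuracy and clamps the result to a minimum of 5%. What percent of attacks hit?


accuracy - evasion = 67 - 28 = 39
Apply floor: max(39, 5) = 39
Hit chance = 39%

39%


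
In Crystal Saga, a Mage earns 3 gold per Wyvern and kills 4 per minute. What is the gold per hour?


Gold per minute = 3 * 4 = 12
Gold per hour = 12 * 60 = 720

720 gold/hour


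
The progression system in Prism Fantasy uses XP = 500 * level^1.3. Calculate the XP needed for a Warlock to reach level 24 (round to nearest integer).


XP = 500 * level^1.3
Substitute level = 24:
XP = 500 * 24^1.3
= 500 * 62.2694
= 31135

31135 XP


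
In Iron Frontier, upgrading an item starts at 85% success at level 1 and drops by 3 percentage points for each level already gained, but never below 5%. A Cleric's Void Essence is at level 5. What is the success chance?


raw_rate = 85 - 3 * (5 - 1)
= 85 - 3 * 4
= 85 - 12
= 73
Apply floor: max(73, 5) = 73%

73%


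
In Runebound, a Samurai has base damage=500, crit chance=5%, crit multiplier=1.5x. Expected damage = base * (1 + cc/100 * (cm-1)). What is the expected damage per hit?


E[dmg] = base * (1 + crit_chance * (crit_mult - 1))
cc as decimal = 5/100 = 0.05
cm - 1 = 1.5 - 1 = 0.5
Bonus factor = 0.05 * 0.5 = 0.025
Total multiplier = 1 + 0.025 = 1.025
Expected damage = 500 * 1.025 = 512.50

512.50 damage


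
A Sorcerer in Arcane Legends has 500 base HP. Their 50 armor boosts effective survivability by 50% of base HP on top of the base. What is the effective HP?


EHP = 500 * (1 + 50/100)
= 500 * (1 + 0.5)
= 500 * 1.5
= 750.0

750.0 EHP


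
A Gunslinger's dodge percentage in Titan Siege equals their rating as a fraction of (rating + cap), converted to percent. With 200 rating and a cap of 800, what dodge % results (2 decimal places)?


dodge% = 200 / (200 + 800) * 100
= 200 / 1000 * 100
= 0.2 * 100
= 20.00%

20.00%


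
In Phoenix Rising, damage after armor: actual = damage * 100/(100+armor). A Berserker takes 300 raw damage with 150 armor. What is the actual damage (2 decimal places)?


actual = 300 * 100 / (100 + 150)
= 300 * 100 / 250
= 30000 / 250
= 120.00

120.00 damage


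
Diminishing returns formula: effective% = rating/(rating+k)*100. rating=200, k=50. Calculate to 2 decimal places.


effective% = rating / (rating + k) * 100
= 200 / (200 + 50) * 100
= 200 / 250 * 100
= 0.8 * 100
= 80.00%

80.00%


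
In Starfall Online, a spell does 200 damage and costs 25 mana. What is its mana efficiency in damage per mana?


Efficiency = damage / mana
= 200 / 25
= 8.00

8.00 dmg/mana


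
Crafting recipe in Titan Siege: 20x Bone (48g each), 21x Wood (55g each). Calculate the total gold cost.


Cost breakdown:
  Bone: 20 * 48 = 960
  Wood: 21 * 55 = 1155
Total = 960 + 1155 = 2115

2115 gold


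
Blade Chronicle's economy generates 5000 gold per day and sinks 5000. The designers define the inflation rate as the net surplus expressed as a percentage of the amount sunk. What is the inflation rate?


Net gold = 5000 - 5000 = 0
Inflation rate = net / sunk * 100 = 0 / 5000 * 100
= 0.0 * 100
= 0.00%

0.00%


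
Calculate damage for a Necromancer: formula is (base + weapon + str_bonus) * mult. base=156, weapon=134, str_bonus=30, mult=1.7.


Sum base + weapon + str = 156 + 134 + 30 = 320
Multiply by 1.7:
320 * 1.7 = 544.0

544.0 damage


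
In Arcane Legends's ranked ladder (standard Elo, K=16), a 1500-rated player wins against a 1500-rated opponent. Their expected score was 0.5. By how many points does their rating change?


Elo update: delta = K * (S - Ea), where S = 1 (wins)
S - Ea = 1 - 0.5 = 0.5
Rating change = 16 * 0.5
= 8.00

8.00 rating points


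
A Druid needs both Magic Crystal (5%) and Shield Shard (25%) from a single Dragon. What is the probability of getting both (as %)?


For independent events, P(both) = P(A) * P(B)
= 5% * 25%
= 125 / 100 %
= 1.25%

1.25%


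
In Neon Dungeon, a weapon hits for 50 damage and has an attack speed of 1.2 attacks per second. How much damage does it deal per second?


DPS = damage * attack_speed
= 50 * 1.2
= 60.0

60.0 DPS


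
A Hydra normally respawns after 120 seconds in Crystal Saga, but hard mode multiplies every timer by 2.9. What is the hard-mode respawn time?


Respawn time = base * multiplier
= 120 * 2.9
= 348.0 seconds

348.0 seconds


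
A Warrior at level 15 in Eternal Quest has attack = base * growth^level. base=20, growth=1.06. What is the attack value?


value = base * growth^level
= 20 * 1.06^15
= 20 * 2.396558
= 47.93

47.93 attack


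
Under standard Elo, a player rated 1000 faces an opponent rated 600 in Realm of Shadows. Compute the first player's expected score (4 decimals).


Elo expected score: Ea = 1/(1 + 10^((Rb-Ra)/400))
Rb - Ra = 600 - 1000 = -400
(Rb-Ra)/400 = -400/400 = -1.0
10^-1.0 = 0.1
Ea = 1/(1 + 0.1) = 1/1.1 = 0.9091

0.9091


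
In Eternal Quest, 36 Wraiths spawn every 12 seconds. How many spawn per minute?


Spawns per minute = count * (60 / interval)
= 36 * (60 / 12)
= 36 * 5.0
= 180.0

180.0 per minute


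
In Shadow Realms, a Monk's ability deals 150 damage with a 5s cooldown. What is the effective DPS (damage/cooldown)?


DPS = damage / cooldown
= 150 / 5
= 30.00

30.00 DPS


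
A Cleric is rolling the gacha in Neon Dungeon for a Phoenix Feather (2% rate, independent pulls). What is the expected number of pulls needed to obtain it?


Expected pulls for a geometric distribution = 1/p = 100 / rate%
= 100 / 2
= 50.0

50.0 pulls


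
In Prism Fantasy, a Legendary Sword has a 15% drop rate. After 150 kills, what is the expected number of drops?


Expected drops = kills * (drop_rate / 100)
= 150 * (15 / 100)
= 150 * 0.15
= 22.5

22.5 drops


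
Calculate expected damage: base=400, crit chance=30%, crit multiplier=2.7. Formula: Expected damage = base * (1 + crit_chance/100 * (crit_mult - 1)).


E[dmg] = base * (1 + crit_chance * (crit_mult - 1))
cc as decimal = 30/100 = 0.3
cm - 1 = 2.7 - 1 = 1.7
Bonus factor = 0.3 * 1.7 = 0.51
Total multiplier = 1 + 0.51 = 1.51
Expected damage = 400 * 1.51 = 604.00

604.00 damage


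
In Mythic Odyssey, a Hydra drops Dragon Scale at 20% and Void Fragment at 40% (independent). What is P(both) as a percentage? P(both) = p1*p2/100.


For independent events, P(both) = P(A) * P(B)
= 20% * 40%
= 800 / 100 %
= 8.0%

8.0%


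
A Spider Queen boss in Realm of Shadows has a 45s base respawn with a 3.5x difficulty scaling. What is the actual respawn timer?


Respawn time = base * multiplier
= 45 * 3.5
= 157.5 seconds

157.5 seconds


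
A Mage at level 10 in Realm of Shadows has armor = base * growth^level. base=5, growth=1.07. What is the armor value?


value = base * growth^level
= 5 * 1.07^10
= 5 * 1.967151
= 9.84

9.84 armor


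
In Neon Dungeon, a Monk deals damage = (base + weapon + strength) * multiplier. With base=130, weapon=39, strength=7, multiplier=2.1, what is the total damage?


Sum base + weapon + str = 130 + 39 + 7 = 176
Multiply by 2.1:
176 * 2.1 = 369.6

369.6 damage


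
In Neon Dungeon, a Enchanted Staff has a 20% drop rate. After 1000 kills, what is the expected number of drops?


Expected drops = kills * (drop_rate / 100)
= 1000 * (20 / 100)
= 1000 * 0.2
= 200.0

200.0 drops


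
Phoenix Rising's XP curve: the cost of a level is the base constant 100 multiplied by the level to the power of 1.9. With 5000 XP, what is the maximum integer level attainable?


XP = 100 * level^1.9, so level = (XP / 100)^(1/1.9)
= (5000 / 100)^(1/1.9)
= 50.0^0.5263
= 7.8378
Floor: level = 7

level 7


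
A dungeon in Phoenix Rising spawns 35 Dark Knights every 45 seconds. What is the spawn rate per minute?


Spawns per minute = count * (60 / interval)
= 35 * (60 / 45)
= 35 * 1.3333
= 46.67

46.67 per minute


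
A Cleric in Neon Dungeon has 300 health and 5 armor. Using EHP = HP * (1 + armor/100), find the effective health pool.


EHP = 300 * (1 + 5/100)
= 300 * (1 + 0.05)
= 300 * 1.05
= 315.0

315.0 EHP


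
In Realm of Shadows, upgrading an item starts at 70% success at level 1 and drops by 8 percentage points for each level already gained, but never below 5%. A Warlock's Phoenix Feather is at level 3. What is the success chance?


raw_rate = 70 - 8 * (3 - 1)
= 70 - 8 * 2
= 70 - 16
= 54
Apply floor: max(54, 5) = 54%

54%


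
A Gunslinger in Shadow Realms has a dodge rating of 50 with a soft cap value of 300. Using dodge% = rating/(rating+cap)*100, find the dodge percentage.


dodge% = 50 / (50 + 300) * 100
= 50 / 350 * 100
= 0.142857 * 100
= 14.29%

14.29%


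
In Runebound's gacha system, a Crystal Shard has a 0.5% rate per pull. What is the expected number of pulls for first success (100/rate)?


Expected pulls for a geometric distribution = 1/p = 100 / rate%
= 100 / 0.5
= 200.0

200.0 pulls


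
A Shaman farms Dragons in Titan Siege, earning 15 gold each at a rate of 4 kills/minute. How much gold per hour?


Gold per minute = 15 * 4 = 60
Gold per hour = 60 * 60 = 3600

3600 gold/hour


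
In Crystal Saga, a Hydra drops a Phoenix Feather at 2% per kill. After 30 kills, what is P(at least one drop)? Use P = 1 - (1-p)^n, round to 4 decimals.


P(at least one) = 1 - P(none) = 1 - (1-p)^n
p = 2/100 = 0.02
1 - p = 0.98
(1 - p)^30 = 0.98^30 = 0.545484
P(at least one) = 1 - 0.545484 = 0.4545

0.4545


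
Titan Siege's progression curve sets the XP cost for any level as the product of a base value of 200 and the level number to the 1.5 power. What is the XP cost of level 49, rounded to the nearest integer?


XP = 200 * level^1.5
Substitute level = 49:
XP = 200 * 49^1.5
= 200 * 343.0
= 68600

68600 XP


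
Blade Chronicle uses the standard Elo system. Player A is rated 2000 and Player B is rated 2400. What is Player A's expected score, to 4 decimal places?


Elo expected score: Ea = 1/(1 + 10^((Rb-Ra)/400))
Rb - Ra = 2400 - 2000 = 400
(Rb-Ra)/400 = 400/400 = 1.0
10^1.0 = 10.0
Ea = 1/(1 + 10.0) = 1/11.0 = 0.0909

0.0909


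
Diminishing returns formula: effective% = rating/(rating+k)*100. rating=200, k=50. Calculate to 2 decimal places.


effective% = rating / (rating + k) * 100
= 200 / (200 + 50) * 100
= 200 / 250 * 100
= 0.8 * 100
= 80.00%

80.00%


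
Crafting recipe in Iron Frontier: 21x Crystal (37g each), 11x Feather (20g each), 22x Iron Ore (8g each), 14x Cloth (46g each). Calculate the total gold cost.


Cost breakdown:
  Crystal: 21 * 37 = 777
  Feather: 11 * 20 = 220
  Iron Ore: 22 * 8 = 176
  Cloth: 14 * 46 = 644
Total = 777 + 220 + 176 + 644 = 1817

1817 gold


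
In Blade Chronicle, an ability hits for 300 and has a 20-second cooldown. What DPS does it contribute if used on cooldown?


DPS = damage / cooldown
= 300 / 20
= 15.00

15.00 DPS


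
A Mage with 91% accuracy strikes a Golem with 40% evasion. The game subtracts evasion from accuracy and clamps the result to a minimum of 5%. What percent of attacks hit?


accuracy - evasion = 91 - 40 = 51
Apply floor: max(51, 5) = 51
Hit chance = 51%

51%


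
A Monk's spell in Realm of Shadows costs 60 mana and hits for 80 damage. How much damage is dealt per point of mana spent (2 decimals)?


Efficiency = damage / mana
= 80 / 60
= 1.33

1.33 dmg/mana


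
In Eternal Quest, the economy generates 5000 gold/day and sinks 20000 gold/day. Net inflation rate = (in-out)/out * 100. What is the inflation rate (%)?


Net gold = 5000 - 20000 = -15000
Inflation rate = net / sunk * 100 = -15000 / 20000 * 100
= -0.75 * 100
= -75.00%

-75.00%


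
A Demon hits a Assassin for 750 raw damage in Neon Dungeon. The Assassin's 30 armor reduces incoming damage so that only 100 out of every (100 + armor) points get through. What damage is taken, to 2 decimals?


actual = 750 * 100 / (100 + 30)
= 750 * 100 / 130
= 75000 / 130
= 576.92

576.92 damage


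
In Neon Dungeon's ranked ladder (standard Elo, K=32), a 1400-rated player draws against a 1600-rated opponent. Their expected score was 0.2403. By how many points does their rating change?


Elo update: delta = K * (S - Ea), where S = 0.5 (draws)
S - Ea = 0.5 - 0.2403 = 0.2597
Rating change = 32 * 0.2597
= 8.31

8.31 rating points


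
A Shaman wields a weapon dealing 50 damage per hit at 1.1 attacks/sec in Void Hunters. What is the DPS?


DPS = damage * attack_speed
= 50 * 1.1
= 55.0

55.0 DPS


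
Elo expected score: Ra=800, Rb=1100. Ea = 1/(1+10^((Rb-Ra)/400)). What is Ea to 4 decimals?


Elo expected score: Ea = 1/(1 + 10^((Rb-Ra)/400))
Rb - Ra = 1100 - 800 = 300
(Rb-Ra)/400 = 300/400 = 0.75
10^0.75 = 5.623413
Ea = 1/(1 + 5.623413) = 1/6.623413 = 0.1510

0.1510


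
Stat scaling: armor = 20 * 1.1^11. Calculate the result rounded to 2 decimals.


value = base * growth^level
= 20 * 1.1^11
= 20 * 2.853117
= 57.06

57.06 armor


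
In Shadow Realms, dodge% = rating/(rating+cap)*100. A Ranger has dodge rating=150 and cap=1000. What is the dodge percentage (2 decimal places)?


dodge% = 150 / (150 + 1000) * 100
= 150 / 1150 * 100
= 0.130435 * 100
= 13.04%

13.04%
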